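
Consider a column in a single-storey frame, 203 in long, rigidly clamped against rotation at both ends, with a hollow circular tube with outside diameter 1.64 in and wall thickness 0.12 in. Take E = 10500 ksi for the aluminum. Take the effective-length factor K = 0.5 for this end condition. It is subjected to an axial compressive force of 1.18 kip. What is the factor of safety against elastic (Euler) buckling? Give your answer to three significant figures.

Inner diameter d_i = 1.64 − 2×0.12 = 1.400 in
I = π(d_o⁴ − d_i⁴)/64 = π(1.64⁴ − 1.400⁴)/64 = 0.1665 in⁴
Effective length L_e = K·L = 0.5 × 203 = 101.5 in
P_cr = π²EI / L_e² = π² × 10500×10³ × 0.1665 / 101.5² = 1.675×10^3 lb
Factor of safety n = P_cr / P = 1.6750 / 1.18 = 1.42

n ≈ 1.42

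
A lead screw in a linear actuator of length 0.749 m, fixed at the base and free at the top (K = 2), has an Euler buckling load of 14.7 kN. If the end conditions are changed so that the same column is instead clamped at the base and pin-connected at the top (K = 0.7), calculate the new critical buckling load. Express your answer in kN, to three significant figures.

P_cr ≈ 120 kN

P_cr ∝ 1/K², so P_cr,new = P_cr,old × (K_old/K_new)² = 14.7 × (2/0.7)²
= 14.7 × 8.163 = 120 kN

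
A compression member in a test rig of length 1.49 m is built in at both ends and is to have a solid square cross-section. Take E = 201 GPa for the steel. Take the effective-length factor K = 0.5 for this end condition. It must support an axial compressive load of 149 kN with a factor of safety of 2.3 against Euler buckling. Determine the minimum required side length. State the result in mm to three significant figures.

a ≈ 32.8 mm

Required P_cr = n·P = 2.3 × 149 = 342.7 kN
L_e = K·L = 0.5 × 1.49 = 0.7450 m
Required I = P_cr·L_e²/(π²E) = 3.427×10^5 × 0.7450² / (π² × 2.01×10^11) = 9.588×10^-8 m⁴
I_req = 9.588×10^4 mm⁴
Solid square: I = a⁴/12  ⇒  a = (12I)^(1/4) = (12×9.588×10^4)^(1/4) = 32.8 mm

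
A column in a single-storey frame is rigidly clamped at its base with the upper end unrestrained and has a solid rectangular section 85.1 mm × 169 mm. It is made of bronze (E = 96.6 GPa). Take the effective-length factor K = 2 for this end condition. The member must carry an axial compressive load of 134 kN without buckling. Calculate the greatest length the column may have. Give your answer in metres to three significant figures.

L_max ≈ 3.93 m

Buckling occurs about the weak axis: I_min = h·b³/12 with b = 85.1 mm (the shorter side).
I_min = 169×85.1³/12 = 8.679×10^6 mm⁴
I = 8.679×10^-6 m⁴
At the buckling limit P_cr = P = 1.340×10^5 N
From P_cr = π²EI/(K·L)²:  L = (1/K)·√(π²EI/P_cr) = (1/2)·√(π²×9.66×10^10×8.679×10^-6/1.340×10^5)
L = 3.93 m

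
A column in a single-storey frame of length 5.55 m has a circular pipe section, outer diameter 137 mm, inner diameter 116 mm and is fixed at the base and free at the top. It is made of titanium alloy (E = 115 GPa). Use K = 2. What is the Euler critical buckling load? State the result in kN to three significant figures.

d_o = 137 mm, d_i = 116 mm
I = π(d_o⁴ − d_i⁴)/64 = π(137⁴ − 116.0⁴)/64 = 8.404×10^6 mm⁴
I = 8.404×10^6 mm⁴ = 8.404×10^-6 m⁴
Effective length L_e = K·L = 2 × 5.55 = 11.10 m
P_cr = π²EI / L_e² = π² × 115×10⁹ × 8.404×10^-6 / 11.10² = 7.742×10^4 N

P_cr ≈ 77.4 kN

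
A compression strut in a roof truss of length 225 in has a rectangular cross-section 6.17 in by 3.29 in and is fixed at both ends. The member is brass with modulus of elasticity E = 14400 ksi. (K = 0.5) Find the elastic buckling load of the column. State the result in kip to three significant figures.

P_cr ≈ 206 kip

Buckling occurs about the weak axis: I_min = h·b³/12 with b = 3.29 in (the shorter side).
I_min = 6.17×3.29³/12 = 18.31 in⁴
Effective length L_e = K·L = 0.5 × 225 = 112.5 in
P_cr = π²EI / L_e² = π² × 14400×10³ × 18.31 / 112.5² = 2.056×10^5 lb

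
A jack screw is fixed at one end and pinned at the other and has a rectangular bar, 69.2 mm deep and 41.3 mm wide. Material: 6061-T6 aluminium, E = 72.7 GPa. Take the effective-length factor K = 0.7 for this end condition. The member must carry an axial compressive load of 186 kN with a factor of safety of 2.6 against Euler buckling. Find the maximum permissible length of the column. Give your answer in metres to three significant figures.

L_max ≈ 1.11 m

Buckling occurs about the weak axis: I_min = h·b³/12 with b = 41.3 mm (the shorter side).
I_min = 69.2×41.3³/12 = 4.062×10^5 mm⁴
I = 4.062×10^-7 m⁴
Required critical load P_cr = n·P = 2.6 × 186 = 483.6 kN = 4.836×10^5 N
From P_cr = π²EI/(K·L)²:  L = (1/K)·√(π²EI/P_cr) = (1/0.7)·√(π²×7.27×10^10×4.062×10^-7/4.836×10^5)
L = 1.11 m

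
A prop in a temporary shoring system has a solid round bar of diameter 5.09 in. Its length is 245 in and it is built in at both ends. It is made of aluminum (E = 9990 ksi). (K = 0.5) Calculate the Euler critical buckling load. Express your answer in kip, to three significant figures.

P_cr ≈ 216 kip

I = πd⁴/64 = π×5.09⁴/64 = 32.95 in⁴
Effective length L_e = K·L = 0.5 × 245 = 122.5 in
P_cr = π²EI / L_e² = π² × 9990×10³ × 32.95 / 122.5² = 2.165×10^5 lb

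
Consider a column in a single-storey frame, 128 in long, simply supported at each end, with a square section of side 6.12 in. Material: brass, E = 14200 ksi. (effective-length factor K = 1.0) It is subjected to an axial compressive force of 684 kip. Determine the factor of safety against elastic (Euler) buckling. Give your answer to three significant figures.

n ≈ 1.46

I = a⁴/12 = 6.12⁴/12 = 116.9 in⁴
Effective length L_e = K·L = 1 × 128 = 128.0 in
P_cr = π²EI / L_e² = π² × 14200×10³ × 116.9 / 128.0² = 10.000×10^5 lb
Factor of safety n = P_cr / P = 999.98 / 684 = 1.46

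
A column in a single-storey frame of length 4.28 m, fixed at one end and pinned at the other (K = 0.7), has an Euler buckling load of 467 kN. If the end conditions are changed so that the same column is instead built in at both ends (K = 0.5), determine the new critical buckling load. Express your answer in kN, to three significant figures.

P_cr ∝ 1/K², so P_cr,new = P_cr,old × (K_old/K_new)² = 467 × (0.7/0.5)²
= 467 × 1.960 = 915 kN

P_cr ≈ 915 kN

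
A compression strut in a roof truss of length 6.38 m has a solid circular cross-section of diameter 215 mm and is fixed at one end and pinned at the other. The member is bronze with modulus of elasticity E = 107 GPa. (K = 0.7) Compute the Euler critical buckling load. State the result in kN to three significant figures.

P_cr ≈ 5550 kN

I = πd⁴/64 = π×215⁴/64 = 1.049×10^8 mm⁴
I = 1.049×10^8 mm⁴ = 1.049×10^-4 m⁴
Effective length L_e = K·L = 0.7 × 6.38 = 4.466 m
P_cr = π²EI / L_e² = π² × 107×10⁹ × 1.049×10^-4 / 4.466² = 5.554×10^6 N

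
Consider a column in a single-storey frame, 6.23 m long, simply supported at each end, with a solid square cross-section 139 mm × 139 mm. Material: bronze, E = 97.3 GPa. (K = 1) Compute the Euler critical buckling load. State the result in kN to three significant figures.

I = a⁴/12 = 139⁴/12 = 3.111×10^7 mm⁴
I = 3.111×10^7 mm⁴ = 3.111×10^-5 m⁴
Effective length L_e = K·L = 1 × 6.23 = 6.230 m
P_cr = π²EI / L_e² = π² × 97.3×10⁹ × 3.111×10^-5 / 6.230² = 7.697×10^5 N

P_cr ≈ 770 kN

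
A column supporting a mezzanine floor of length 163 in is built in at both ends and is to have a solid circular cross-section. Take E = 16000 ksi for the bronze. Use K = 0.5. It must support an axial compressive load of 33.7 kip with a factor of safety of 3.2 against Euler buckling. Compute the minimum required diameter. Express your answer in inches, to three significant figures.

Required P_cr = n·P = 3.2 × 33.7 = 107.8 kip
L_e = K·L = 0.5 × 163 = 81.50 in
Required I = P_cr·L_e²/(π²E) = 1.078×10^5 × 81.50² / (π² × 1.60×10^7) = 4.536 in⁴
Solid circle: I = πd⁴/64  ⇒  d = (64I/π)^(1/4) = (64×4.536/π)^(1/4) = 3.10 in

d ≈ 3.10 in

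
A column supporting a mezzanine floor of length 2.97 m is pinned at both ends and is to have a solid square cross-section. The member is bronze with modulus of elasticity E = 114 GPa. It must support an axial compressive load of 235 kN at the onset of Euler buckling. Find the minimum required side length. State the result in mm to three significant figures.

L_e = K·L = 1 × 2.97 = 2.970 m
Required I = P_cr·L_e²/(π²E) = 2.350×10^5 × 2.970² / (π² × 1.14×10^11) = 1.842×10^-6 m⁴
I_req = 1.842×10^6 mm⁴
Solid square: I = a⁴/12  ⇒  a = (12I)^(1/4) = (12×1.842×10^6)^(1/4) = 68.6 mm

a ≈ 68.6 mm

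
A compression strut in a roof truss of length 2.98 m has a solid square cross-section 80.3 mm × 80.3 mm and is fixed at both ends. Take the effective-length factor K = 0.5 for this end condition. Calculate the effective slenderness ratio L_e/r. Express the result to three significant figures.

For a square r = a/√12 = 80.3/√12 = 23.18 mm
L_e = K·L = 0.5 × 2.98 m = 1.490 m = 1490.0 mm
λ = L_e / r_min = 1490.0 / 23.18 = 64.3

λ ≈ 64.3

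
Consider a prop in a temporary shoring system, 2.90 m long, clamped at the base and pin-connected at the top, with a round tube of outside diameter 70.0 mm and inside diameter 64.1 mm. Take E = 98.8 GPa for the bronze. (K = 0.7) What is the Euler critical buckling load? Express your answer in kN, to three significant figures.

P_cr ≈ 82.8 kN

d_o = 70.0 mm, d_i = 64.1 mm
I = π(d_o⁴ − d_i⁴)/64 = π(70.0⁴ − 64.10⁴)/64 = 3.499×10^5 mm⁴
I = 3.499×10^5 mm⁴ = 3.499×10^-7 m⁴
Effective length L_e = K·L = 0.7 × 2.90 = 2.030 m
P_cr = π²EI / L_e² = π² × 98.8×10⁹ × 3.499×10^-7 / 2.030² = 8.279×10^4 N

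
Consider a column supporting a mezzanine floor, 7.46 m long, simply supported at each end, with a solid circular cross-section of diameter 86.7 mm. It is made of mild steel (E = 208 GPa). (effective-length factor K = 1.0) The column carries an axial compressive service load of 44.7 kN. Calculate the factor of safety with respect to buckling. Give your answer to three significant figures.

I = πd⁴/64 = π×86.7⁴/64 = 2.774×10^6 mm⁴
I = 2.774×10^6 mm⁴ = 2.774×10^-6 m⁴
Effective length L_e = K·L = 1 × 7.46 = 7.460 m
P_cr = π²EI / L_e² = π² × 208×10⁹ × 2.774×10^-6 / 7.460² = 1.023×10^5 N
Factor of safety n = P_cr / P = 102.31 / 44.7 = 2.29

n ≈ 2.29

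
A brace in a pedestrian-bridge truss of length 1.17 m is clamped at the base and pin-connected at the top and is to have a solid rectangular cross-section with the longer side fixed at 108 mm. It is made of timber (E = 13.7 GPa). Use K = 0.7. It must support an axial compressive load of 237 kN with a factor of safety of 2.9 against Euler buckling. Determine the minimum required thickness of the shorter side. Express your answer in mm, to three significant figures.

b ≈ 72.4 mm

Required P_cr = n·P = 2.9 × 237 = 687.3 kN
L_e = K·L = 0.7 × 1.17 = 0.8190 m
Required I = P_cr·L_e²/(π²E) = 6.873×10^5 × 0.8190² / (π² × 1.37×10^10) = 3.410×10^-6 m⁴
I_req = 3.410×10^6 mm⁴
Rectangle, weak axis: I_min = h·b³/12 with h = 108 mm fixed  ⇒  b = (12I/h)^(1/3) = 72.4 mm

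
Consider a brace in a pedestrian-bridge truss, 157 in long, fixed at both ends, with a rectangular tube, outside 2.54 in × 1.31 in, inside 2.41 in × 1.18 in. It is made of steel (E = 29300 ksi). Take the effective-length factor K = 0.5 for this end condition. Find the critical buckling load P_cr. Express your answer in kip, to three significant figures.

P_cr ≈ 6.85 kip

Weak-axis I_min = (h_o·b_o³ − h_i·b_i³)/12 with b_o = 1.31, b_i = 1.180 in (shorter outer/inner sides).
I_min = (2.54×1.31³ − 2.410×1.180³)/12 = 0.1459 in⁴
Effective length L_e = K·L = 0.5 × 157 = 78.50 in
P_cr = π²EI / L_e² = π² × 29300×10³ × 0.1459 / 78.50² = 6.845×10^3 lb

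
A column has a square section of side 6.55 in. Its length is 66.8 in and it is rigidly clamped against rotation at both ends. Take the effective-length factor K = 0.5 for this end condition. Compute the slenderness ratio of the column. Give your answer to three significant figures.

λ ≈ 17.7

I = a⁴/12 = 6.55⁴/12 = 153.4 in⁴
A = 42.90 in²;  r_min = √(I/A) = √(153.4/42.90) = 1.891 in
L_e = K·L = 0.5 × 66.8 = 33.40 in
λ = L_e / r_min = 33.400 / 1.891 = 17.7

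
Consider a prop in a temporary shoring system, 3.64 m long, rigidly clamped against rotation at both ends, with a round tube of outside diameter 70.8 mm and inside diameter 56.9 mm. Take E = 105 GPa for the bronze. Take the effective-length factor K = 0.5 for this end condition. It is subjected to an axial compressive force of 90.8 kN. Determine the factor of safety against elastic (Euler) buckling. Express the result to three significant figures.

n ≈ 2.48

d_o = 70.8 mm, d_i = 56.9 mm
I = π(d_o⁴ − d_i⁴)/64 = π(70.8⁴ − 56.90⁴)/64 = 7.189×10^5 mm⁴
I = 7.189×10^5 mm⁴ = 7.189×10^-7 m⁴
Effective length L_e = K·L = 0.5 × 3.64 = 1.820 m
P_cr = π²EI / L_e² = π² × 105×10⁹ × 7.189×10^-7 / 1.820² = 2.249×10^5 N
Factor of safety n = P_cr / P = 224.90 / 90.8 = 2.48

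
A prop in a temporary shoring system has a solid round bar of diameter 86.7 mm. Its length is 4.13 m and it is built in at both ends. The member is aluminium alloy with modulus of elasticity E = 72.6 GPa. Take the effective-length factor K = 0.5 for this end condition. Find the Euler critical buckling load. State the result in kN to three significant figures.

I = πd⁴/64 = π×86.7⁴/64 = 2.774×10^6 mm⁴
I = 2.774×10^6 mm⁴ = 2.774×10^-6 m⁴
Effective length L_e = K·L = 0.5 × 4.13 = 2.065 m
P_cr = π²EI / L_e² = π² × 72.6×10⁹ × 2.774×10^-6 / 2.065² = 4.661×10^5 N

P_cr ≈ 466 kN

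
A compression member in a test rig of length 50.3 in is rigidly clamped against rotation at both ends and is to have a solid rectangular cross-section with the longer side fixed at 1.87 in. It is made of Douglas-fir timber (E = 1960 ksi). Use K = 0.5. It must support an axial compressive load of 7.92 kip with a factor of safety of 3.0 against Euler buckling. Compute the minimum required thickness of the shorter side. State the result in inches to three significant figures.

b ≈ 1.71 in

Required P_cr = n·P = 3.0 × 7.92 = 23.76 kip
L_e = K·L = 0.5 × 50.3 = 25.15 in
Required I = P_cr·L_e²/(π²E) = 2.376×10^4 × 25.15² / (π² × 1.96×10^6) = 0.7769 in⁴
Rectangle, weak axis: I_min = h·b³/12 with h = 1.87 in fixed  ⇒  b = (12I/h)^(1/3) = 1.71 in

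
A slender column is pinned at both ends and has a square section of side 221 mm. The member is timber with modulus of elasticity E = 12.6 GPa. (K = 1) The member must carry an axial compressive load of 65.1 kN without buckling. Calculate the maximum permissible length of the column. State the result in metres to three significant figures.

I = a⁴/12 = 221⁴/12 = 1.988×10^8 mm⁴
I = 1.988×10^-4 m⁴
At the buckling limit P_cr = P = 6.510×10^4 N
From P_cr = π²EI/(K·L)²:  L = (1/K)·√(π²EI/P_cr) = (1/1)·√(π²×1.26×10^10×1.988×10^-4/6.510×10^4)
L = 19.5 m

L_max ≈ 19.5 m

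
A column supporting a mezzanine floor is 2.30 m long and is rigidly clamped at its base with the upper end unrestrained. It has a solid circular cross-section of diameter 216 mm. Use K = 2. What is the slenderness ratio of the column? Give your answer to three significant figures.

λ ≈ 85.2

For a solid circle r = d/4 = 216/4 = 54.00 mm
L_e = K·L = 2 × 2.30 m = 4.600 m = 4600.0 mm
λ = L_e / r_min = 4600.0 / 54.00 = 85.2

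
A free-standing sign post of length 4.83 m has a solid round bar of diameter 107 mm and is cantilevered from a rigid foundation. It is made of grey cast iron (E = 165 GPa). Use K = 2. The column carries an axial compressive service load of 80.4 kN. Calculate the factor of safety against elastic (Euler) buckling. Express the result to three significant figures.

n ≈ 1.40

I = πd⁴/64 = π×107⁴/64 = 6.434×10^6 mm⁴
I = 6.434×10^6 mm⁴ = 6.434×10^-6 m⁴
Effective length L_e = K·L = 2 × 4.83 = 9.660 m
P_cr = π²EI / L_e² = π² × 165×10⁹ × 6.434×10^-6 / 9.660² = 1.123×10^5 N
Factor of safety n = P_cr / P = 112.29 / 80.4 = 1.40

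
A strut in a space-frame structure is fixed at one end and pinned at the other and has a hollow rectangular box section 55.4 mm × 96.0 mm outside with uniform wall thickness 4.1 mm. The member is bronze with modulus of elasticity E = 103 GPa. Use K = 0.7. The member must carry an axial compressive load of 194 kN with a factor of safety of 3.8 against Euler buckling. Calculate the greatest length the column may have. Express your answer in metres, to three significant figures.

Inner dimensions: h_i = 96.0 − 2×4.1 = 87.80 mm, b_i = 55.4 − 2×4.1 = 47.20 mm
Weak-axis I_min = (h_o·b_o³ − h_i·b_i³)/12 with b_o = 55.4, b_i = 47.20 mm (shorter outer/inner sides).
I_min = (96.0×55.4³ − 87.80×47.20³)/12 = 5.909×10^5 mm⁴
I = 5.909×10^-7 m⁴
Required critical load P_cr = n·P = 3.8 × 194 = 737.2 kN = 7.372×10^5 N
From P_cr = π²EI/(K·L)²:  L = (1/K)·√(π²EI/P_cr) = (1/0.7)·√(π²×1.03×10^11×5.909×10^-7/7.372×10^5)
L = 1.29 m

L_max ≈ 1.29 m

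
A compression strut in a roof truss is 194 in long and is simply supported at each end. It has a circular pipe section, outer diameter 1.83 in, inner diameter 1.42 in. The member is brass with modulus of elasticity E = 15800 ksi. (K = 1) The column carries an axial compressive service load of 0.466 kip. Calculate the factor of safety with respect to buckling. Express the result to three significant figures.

n ≈ 3.12

d_o = 1.83 in, d_i = 1.42 in
I = π(d_o⁴ − d_i⁴)/64 = π(1.83⁴ − 1.420⁴)/64 = 0.3509 in⁴
Effective length L_e = K·L = 1 × 194 = 194.0 in
P_cr = π²EI / L_e² = π² × 15800×10³ × 0.3509 / 194.0² = 1.454×10^3 lb
Factor of safety n = P_cr / P = 1.4541 / 0.466 = 3.12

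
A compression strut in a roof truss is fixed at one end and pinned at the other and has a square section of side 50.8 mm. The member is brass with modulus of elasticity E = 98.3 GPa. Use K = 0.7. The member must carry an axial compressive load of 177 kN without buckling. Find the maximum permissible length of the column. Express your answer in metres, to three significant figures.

I = a⁴/12 = 50.8⁴/12 = 5.550×10^5 mm⁴
I = 5.550×10^-7 m⁴
At the buckling limit P_cr = P = 1.770×10^5 N
From P_cr = π²EI/(K·L)²:  L = (1/K)·√(π²EI/P_cr) = (1/0.7)·√(π²×9.83×10^10×5.550×10^-7/1.770×10^5)
L = 2.49 m

L_max ≈ 2.49 m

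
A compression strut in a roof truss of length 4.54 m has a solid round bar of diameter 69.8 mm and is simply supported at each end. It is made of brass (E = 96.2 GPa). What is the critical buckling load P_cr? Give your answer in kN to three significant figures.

P_cr ≈ 53.7 kN

I = πd⁴/64 = π×69.8⁴/64 = 1.165×10^6 mm⁴
I = 1.165×10^6 mm⁴ = 1.165×10^-6 m⁴
Effective length L_e = K·L = 1 × 4.54 = 4.540 m
P_cr = π²EI / L_e² = π² × 96.2×10⁹ × 1.165×10^-6 / 4.540² = 5.367×10^4 N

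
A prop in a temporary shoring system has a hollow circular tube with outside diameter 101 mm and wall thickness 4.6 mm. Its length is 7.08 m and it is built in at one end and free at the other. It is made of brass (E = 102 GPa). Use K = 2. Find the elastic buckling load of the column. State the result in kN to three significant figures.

P_cr ≈ 8.14 kN

Inner diameter d_i = 101 − 2×4.6 = 91.80 mm
I = π(d_o⁴ − d_i⁴)/64 = π(101⁴ − 91.80⁴)/64 = 1.622×10^6 mm⁴
I = 1.622×10^6 mm⁴ = 1.622×10^-6 m⁴
Effective length L_e = K·L = 2 × 7.08 = 14.16 m
P_cr = π²EI / L_e² = π² × 102×10⁹ × 1.622×10^-6 / 14.16² = 8.143×10^3 N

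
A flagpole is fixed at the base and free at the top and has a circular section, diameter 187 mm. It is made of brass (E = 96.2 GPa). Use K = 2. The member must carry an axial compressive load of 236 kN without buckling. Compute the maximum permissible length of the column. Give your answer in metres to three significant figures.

L_max ≈ 7.77 m

I = πd⁴/64 = π×187⁴/64 = 6.003×10^7 mm⁴
I = 6.003×10^-5 m⁴
At the buckling limit P_cr = P = 2.360×10^5 N
From P_cr = π²EI/(K·L)²:  L = (1/K)·√(π²EI/P_cr) = (1/2)·√(π²×9.62×10^10×6.003×10^-5/2.360×10^5)
L = 7.77 m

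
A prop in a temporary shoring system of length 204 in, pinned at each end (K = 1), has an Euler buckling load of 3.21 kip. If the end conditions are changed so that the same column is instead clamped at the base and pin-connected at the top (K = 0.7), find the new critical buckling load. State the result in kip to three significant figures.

P_cr ≈ 6.55 kip

P_cr ∝ 1/K², so P_cr,new = P_cr,old × (K_old/K_new)² = 3.21 × (1/0.7)²
= 3.21 × 2.041 = 6.55 kip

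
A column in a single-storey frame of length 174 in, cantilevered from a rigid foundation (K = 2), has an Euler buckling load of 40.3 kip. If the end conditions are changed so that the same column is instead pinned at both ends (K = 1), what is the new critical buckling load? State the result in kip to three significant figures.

P_cr ≈ 161 kip

P_cr ∝ 1/K², so P_cr,new = P_cr,old × (K_old/K_new)² = 40.3 × (2/1)²
= 40.3 × 4.000 = 161 kip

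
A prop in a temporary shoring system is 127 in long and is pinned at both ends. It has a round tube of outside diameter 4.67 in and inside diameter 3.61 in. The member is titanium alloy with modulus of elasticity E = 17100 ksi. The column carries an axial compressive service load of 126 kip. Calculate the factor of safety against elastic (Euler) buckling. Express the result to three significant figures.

d_o = 4.67 in, d_i = 3.61 in
I = π(d_o⁴ − d_i⁴)/64 = π(4.67⁴ − 3.610⁴)/64 = 15.01 in⁴
Effective length L_e = K·L = 1 × 127 = 127.0 in
P_cr = π²EI / L_e² = π² × 17100×10³ × 15.01 / 127.0² = 1.571×10^5 lb
Factor of safety n = P_cr / P = 157.07 / 126 = 1.25

n ≈ 1.25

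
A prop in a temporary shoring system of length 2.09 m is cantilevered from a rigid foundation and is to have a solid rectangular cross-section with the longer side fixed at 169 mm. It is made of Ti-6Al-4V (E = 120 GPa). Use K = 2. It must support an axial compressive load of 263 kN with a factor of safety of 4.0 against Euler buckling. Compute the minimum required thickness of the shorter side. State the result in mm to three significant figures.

Required P_cr = n·P = 4.0 × 263 = 1052 kN
L_e = K·L = 2 × 2.09 = 4.180 m
Required I = P_cr·L_e²/(π²E) = 1.052×10^6 × 4.180² / (π² × 1.20×10^11) = 1.552×10^-5 m⁴
I_req = 1.552×10^7 mm⁴
Rectangle, weak axis: I_min = h·b³/12 with h = 169 mm fixed  ⇒  b = (12I/h)^(1/3) = 103 mm

b ≈ 103 mm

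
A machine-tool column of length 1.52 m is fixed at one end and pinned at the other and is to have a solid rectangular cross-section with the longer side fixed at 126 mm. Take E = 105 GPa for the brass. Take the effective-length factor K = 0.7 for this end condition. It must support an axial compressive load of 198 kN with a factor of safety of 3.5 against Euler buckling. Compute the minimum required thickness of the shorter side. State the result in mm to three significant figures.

b ≈ 41.6 mm

Required P_cr = n·P = 3.5 × 198 = 693.0 kN
L_e = K·L = 0.7 × 1.52 = 1.064 m
Required I = P_cr·L_e²/(π²E) = 6.930×10^5 × 1.064² / (π² × 1.05×10^11) = 7.571×10^-7 m⁴
I_req = 7.571×10^5 mm⁴
Rectangle, weak axis: I_min = h·b³/12 with h = 126 mm fixed  ⇒  b = (12I/h)^(1/3) = 41.6 mm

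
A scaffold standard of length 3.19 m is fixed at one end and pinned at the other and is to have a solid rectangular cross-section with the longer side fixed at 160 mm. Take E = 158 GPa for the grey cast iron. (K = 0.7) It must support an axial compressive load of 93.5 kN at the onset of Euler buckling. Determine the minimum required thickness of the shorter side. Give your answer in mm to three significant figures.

b ≈ 28.2 mm

L_e = K·L = 0.7 × 3.19 = 2.233 m
Required I = P_cr·L_e²/(π²E) = 9.350×10^4 × 2.233² / (π² × 1.58×10^11) = 2.990×10^-7 m⁴
I_req = 2.990×10^5 mm⁴
Rectangle, weak axis: I_min = h·b³/12 with h = 160 mm fixed  ⇒  b = (12I/h)^(1/3) = 28.2 mm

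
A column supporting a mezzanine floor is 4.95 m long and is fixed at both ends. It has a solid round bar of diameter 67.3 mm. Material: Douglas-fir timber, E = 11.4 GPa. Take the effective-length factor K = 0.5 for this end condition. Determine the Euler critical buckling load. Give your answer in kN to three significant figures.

I = πd⁴/64 = π×67.3⁴/64 = 1.007×10^6 mm⁴
I = 1.007×10^6 mm⁴ = 1.007×10^-6 m⁴
Effective length L_e = K·L = 0.5 × 4.95 = 2.475 m
P_cr = π²EI / L_e² = π² × 11.4×10⁹ × 1.007×10^-6 / 2.475² = 1.850×10^4 N

P_cr ≈ 18.5 kN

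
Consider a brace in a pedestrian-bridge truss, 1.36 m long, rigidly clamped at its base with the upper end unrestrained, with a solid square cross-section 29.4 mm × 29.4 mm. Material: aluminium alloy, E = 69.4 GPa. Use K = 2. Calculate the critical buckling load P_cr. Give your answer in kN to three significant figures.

P_cr ≈ 5.76 kN

I = a⁴/12 = 29.4⁴/12 = 6.226×10^4 mm⁴
I = 6.226×10^4 mm⁴ = 6.226×10^-8 m⁴
Effective length L_e = K·L = 2 × 1.36 = 2.720 m
P_cr = π²EI / L_e² = π² × 69.4×10⁹ × 6.226×10^-8 / 2.720² = 5.764×10^3 N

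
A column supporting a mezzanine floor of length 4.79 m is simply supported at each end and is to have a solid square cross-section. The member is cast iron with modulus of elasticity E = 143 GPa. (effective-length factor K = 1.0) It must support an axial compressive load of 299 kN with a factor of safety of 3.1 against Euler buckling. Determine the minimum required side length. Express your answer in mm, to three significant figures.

a ≈ 116 mm

Required P_cr = n·P = 3.1 × 299 = 926.9 kN
L_e = K·L = 1 × 4.79 = 4.790 m
Required I = P_cr·L_e²/(π²E) = 9.269×10^5 × 4.790² / (π² × 1.43×10^11) = 1.507×10^-5 m⁴
I_req = 1.507×10^7 mm⁴
Solid square: I = a⁴/12  ⇒  a = (12I)^(1/4) = (12×1.507×10^7)^(1/4) = 116 mm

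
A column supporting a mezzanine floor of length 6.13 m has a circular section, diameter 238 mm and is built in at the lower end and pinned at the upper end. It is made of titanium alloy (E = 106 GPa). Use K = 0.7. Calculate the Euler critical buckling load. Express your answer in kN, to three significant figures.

P_cr ≈ 8950 kN

I = πd⁴/64 = π×238⁴/64 = 1.575×10^8 mm⁴
I = 1.575×10^8 mm⁴ = 1.575×10^-4 m⁴
Effective length L_e = K·L = 0.7 × 6.13 = 4.291 m
P_cr = π²EI / L_e² = π² × 106×10⁹ × 1.575×10^-4 / 4.291² = 8.949×10^6 N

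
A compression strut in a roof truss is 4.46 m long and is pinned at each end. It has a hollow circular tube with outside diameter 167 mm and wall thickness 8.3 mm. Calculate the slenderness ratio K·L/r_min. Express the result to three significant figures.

λ ≈ 79.4

Inner diameter d_i = 167 − 2×8.3 = 150.4 mm
I = π(d_o⁴ − d_i⁴)/64 = π(167⁴ − 150.4⁴)/64 = 1.306×10^7 mm⁴
A = 4.138×10^3 mm²;  r_min = √(I/A) = √(1.306×10^7/4.138×10^3) = 56.19 mm
L_e = K·L = 1 × 4.46 m = 4.460 m = 4460.0 mm
λ = L_e / r_min = 4460.0 / 56.19 = 79.4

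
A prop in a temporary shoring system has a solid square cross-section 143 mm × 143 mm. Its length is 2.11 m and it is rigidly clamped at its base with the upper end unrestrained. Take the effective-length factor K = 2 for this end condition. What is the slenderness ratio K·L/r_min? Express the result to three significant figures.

λ ≈ 102

I = a⁴/12 = 143⁴/12 = 3.485×10^7 mm⁴
A = 2.045×10^4 mm²;  r_min = √(I/A) = √(3.485×10^7/2.045×10^4) = 41.28 mm
L_e = K·L = 2 × 2.11 m = 4.220 m = 4220.0 mm
λ = L_e / r_min = 4220.0 / 41.28 = 102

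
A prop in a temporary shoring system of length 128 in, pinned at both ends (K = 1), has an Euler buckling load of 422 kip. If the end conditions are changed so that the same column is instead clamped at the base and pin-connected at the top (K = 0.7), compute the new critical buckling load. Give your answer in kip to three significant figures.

P_cr ≈ 861 kip

P_cr ∝ 1/K², so P_cr,new = P_cr,old × (K_old/K_new)² = 422 × (1/0.7)²
= 422 × 2.041 = 861 kip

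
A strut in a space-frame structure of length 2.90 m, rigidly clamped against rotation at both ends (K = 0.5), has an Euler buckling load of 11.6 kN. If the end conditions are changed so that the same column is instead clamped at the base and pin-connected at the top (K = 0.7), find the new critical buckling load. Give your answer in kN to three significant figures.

P_cr ≈ 5.92 kN

P_cr ∝ 1/K², so P_cr,new = P_cr,old × (K_old/K_new)² = 11.6 × (0.5/0.7)²
= 11.6 × 0.5102 = 5.92 kN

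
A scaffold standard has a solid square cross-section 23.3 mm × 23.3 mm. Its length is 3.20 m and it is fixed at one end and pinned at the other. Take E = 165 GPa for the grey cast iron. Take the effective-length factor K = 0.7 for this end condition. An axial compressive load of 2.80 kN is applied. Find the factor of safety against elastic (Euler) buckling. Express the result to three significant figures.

I = a⁴/12 = 23.3⁴/12 = 2.456×10^4 mm⁴
I = 2.456×10^4 mm⁴ = 2.456×10^-8 m⁴
Effective length L_e = K·L = 0.7 × 3.20 = 2.240 m
P_cr = π²EI / L_e² = π² × 165×10⁹ × 2.456×10^-8 / 2.240² = 7.971×10^3 N
Factor of safety n = P_cr / P = 7.9713 / 2.80 = 2.85

n ≈ 2.85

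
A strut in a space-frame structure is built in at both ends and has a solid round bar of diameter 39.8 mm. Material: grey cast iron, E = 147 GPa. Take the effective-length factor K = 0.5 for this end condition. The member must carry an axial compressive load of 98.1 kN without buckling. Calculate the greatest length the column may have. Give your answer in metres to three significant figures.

L_max ≈ 2.70 m

I = πd⁴/64 = π×39.8⁴/64 = 1.232×10^5 mm⁴
I = 1.232×10^-7 m⁴
At the buckling limit P_cr = P = 9.810×10^4 N
From P_cr = π²EI/(K·L)²:  L = (1/K)·√(π²EI/P_cr) = (1/0.5)·√(π²×1.47×10^11×1.232×10^-7/9.810×10^4)
L = 2.70 m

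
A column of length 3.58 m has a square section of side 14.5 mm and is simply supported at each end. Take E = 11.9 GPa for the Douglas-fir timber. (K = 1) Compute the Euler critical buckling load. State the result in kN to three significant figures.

I = a⁴/12 = 14.5⁴/12 = 3.684×10^3 mm⁴
I = 3.684×10^3 mm⁴ = 3.684×10^-9 m⁴
Effective length L_e = K·L = 1 × 3.58 = 3.580 m
P_cr = π²EI / L_e² = π² × 11.9×10⁹ × 3.684×10^-9 / 3.580² = 33.76 N

P_cr ≈ 0.0338 kN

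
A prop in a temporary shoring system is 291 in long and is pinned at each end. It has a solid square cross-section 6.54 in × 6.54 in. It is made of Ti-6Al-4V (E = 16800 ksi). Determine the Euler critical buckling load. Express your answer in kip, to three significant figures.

P_cr ≈ 299 kip

I = a⁴/12 = 6.54⁴/12 = 152.5 in⁴
Effective length L_e = K·L = 1 × 291 = 291.0 in
P_cr = π²EI / L_e² = π² × 16800×10³ × 152.5 / 291.0² = 2.985×10^5 lb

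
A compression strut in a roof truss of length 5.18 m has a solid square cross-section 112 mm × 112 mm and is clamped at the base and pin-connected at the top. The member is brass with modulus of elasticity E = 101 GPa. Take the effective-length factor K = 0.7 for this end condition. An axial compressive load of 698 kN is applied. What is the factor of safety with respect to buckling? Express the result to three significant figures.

I = a⁴/12 = 112⁴/12 = 1.311×10^7 mm⁴
I = 1.311×10^7 mm⁴ = 1.311×10^-5 m⁴
Effective length L_e = K·L = 0.7 × 5.18 = 3.626 m
P_cr = π²EI / L_e² = π² × 101×10⁹ × 1.311×10^-5 / 3.626² = 9.942×10^5 N
Factor of safety n = P_cr / P = 994.16 / 698 = 1.42

n ≈ 1.42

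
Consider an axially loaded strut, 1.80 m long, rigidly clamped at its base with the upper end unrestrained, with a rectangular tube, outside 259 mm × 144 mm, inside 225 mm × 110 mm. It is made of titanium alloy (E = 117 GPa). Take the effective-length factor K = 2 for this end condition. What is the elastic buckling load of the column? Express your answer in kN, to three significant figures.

P_cr ≈ 3520 kN

Weak-axis I_min = (h_o·b_o³ − h_i·b_i³)/12 with b_o = 144, b_i = 110.0 mm (shorter outer/inner sides).
I_min = (259×144³ − 225.0×110.0³)/12 = 3.949×10^7 mm⁴
I = 3.949×10^7 mm⁴ = 3.949×10^-5 m⁴
Effective length L_e = K·L = 2 × 1.80 = 3.600 m
P_cr = π²EI / L_e² = π² × 117×10⁹ × 3.949×10^-5 / 3.600² = 3.519×10^6 N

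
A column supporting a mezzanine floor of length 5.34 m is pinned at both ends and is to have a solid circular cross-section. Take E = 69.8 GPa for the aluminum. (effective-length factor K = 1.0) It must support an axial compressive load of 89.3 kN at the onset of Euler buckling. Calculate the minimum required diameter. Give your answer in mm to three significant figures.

L_e = K·L = 1 × 5.34 = 5.340 m
Required I = P_cr·L_e²/(π²E) = 8.930×10^4 × 5.340² / (π² × 6.98×10^10) = 3.696×10^-6 m⁴
I_req = 3.696×10^6 mm⁴
Solid circle: I = πd⁴/64  ⇒  d = (64I/π)^(1/4) = (64×3.696×10^6/π)^(1/4) = 93.2 mm

d ≈ 93.2 mm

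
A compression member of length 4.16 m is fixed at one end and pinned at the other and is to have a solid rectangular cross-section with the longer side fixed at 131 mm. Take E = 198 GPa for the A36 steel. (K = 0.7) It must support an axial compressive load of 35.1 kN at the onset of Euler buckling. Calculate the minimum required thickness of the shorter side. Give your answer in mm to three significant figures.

L_e = K·L = 0.7 × 4.16 = 2.912 m
Required I = P_cr·L_e²/(π²E) = 3.510×10^4 × 2.912² / (π² × 1.98×10^11) = 1.523×10^-7 m⁴
I_req = 1.523×10^5 mm⁴
Rectangle, weak axis: I_min = h·b³/12 with h = 131 mm fixed  ⇒  b = (12I/h)^(1/3) = 24.1 mm

b ≈ 24.1 mm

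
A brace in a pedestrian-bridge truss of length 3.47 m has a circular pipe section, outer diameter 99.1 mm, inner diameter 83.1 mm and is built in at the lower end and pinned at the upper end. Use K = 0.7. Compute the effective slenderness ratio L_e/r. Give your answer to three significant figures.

d_o = 99.1 mm, d_i = 83.1 mm
I = π(d_o⁴ − d_i⁴)/64 = π(99.1⁴ − 83.10⁴)/64 = 2.394×10^6 mm⁴
A = 2.290×10^3 mm²;  r_min = √(I/A) = √(2.394×10^6/2.290×10^3) = 32.33 mm
L_e = K·L = 0.7 × 3.47 m = 2.429 m = 2429.0 mm
λ = L_e / r_min = 2429.0 / 32.33 = 75.1

λ ≈ 75.1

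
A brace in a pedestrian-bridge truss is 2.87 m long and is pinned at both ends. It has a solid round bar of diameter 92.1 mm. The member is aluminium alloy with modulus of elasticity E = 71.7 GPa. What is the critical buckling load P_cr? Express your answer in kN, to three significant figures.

P_cr ≈ 303 kN

I = πd⁴/64 = π×92.1⁴/64 = 3.532×10^6 mm⁴
I = 3.532×10^6 mm⁴ = 3.532×10^-6 m⁴
Effective length L_e = K·L = 1 × 2.87 = 2.870 m
P_cr = π²EI / L_e² = π² × 71.7×10⁹ × 3.532×10^-6 / 2.870² = 3.034×10^5 N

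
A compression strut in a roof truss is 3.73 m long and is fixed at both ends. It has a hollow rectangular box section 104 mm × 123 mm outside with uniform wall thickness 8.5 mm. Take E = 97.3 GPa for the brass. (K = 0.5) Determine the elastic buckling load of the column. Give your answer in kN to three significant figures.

Inner dimensions: h_i = 123 − 2×8.5 = 106.0 mm, b_i = 104 − 2×8.5 = 87.00 mm
Weak-axis I_min = (h_o·b_o³ − h_i·b_i³)/12 with b_o = 104, b_i = 87.00 mm (shorter outer/inner sides).
I_min = (123×104³ − 106.0×87.00³)/12 = 5.713×10^6 mm⁴
I = 5.713×10^6 mm⁴ = 5.713×10^-6 m⁴
Effective length L_e = K·L = 0.5 × 3.73 = 1.865 m
P_cr = π²EI / L_e² = π² × 97.3×10⁹ × 5.713×10^-6 / 1.865² = 1.577×10^6 N

P_cr ≈ 1580 kN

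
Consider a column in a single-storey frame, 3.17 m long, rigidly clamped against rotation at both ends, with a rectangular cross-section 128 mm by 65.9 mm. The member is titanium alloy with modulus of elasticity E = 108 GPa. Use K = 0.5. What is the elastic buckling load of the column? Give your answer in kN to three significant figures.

P_cr ≈ 1300 kN

Buckling occurs about the weak axis: I_min = h·b³/12 with b = 65.9 mm (the shorter side).
I_min = 128×65.9³/12 = 3.053×10^6 mm⁴
I = 3.053×10^6 mm⁴ = 3.053×10^-6 m⁴
Effective length L_e = K·L = 0.5 × 3.17 = 1.585 m
P_cr = π²EI / L_e² = π² × 108×10⁹ × 3.053×10^-6 / 1.585² = 1.295×10^6 N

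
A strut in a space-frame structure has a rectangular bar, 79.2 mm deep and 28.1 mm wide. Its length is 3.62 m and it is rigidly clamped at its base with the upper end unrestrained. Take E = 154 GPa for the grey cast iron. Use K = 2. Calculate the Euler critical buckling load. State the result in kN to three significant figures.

Buckling occurs about the weak axis: I_min = h·b³/12 with b = 28.1 mm (the shorter side).
I_min = 79.2×28.1³/12 = 1.464×10^5 mm⁴
I = 1.464×10^5 mm⁴ = 1.464×10^-7 m⁴
Effective length L_e = K·L = 2 × 3.62 = 7.240 m
P_cr = π²EI / L_e² = π² × 154×10⁹ × 1.464×10^-7 / 7.240² = 4.246×10^3 N

P_cr ≈ 4.25 kN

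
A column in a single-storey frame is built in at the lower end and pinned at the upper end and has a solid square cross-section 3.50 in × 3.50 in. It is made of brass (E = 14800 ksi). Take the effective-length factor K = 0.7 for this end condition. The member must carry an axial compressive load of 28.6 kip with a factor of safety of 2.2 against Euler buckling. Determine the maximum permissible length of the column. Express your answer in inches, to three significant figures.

L_max ≈ 243 in

I = a⁴/12 = 3.50⁴/12 = 12.51 in⁴
Required critical load P_cr = n·P = 2.2 × 28.6 = 62.92 kip = 6.292×10^4 lb
From P_cr = π²EI/(K·L)²:  L = (1/K)·√(π²EI/P_cr) = (1/0.7)·√(π²×1.48×10^7×12.51/6.292×10^4)
L = 243 in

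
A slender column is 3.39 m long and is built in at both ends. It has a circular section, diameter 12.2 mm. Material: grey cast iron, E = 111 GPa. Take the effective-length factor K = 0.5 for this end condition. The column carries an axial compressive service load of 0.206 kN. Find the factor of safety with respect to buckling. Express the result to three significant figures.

n ≈ 2.01

I = πd⁴/64 = π×12.2⁴/64 = 1.087×10^3 mm⁴
I = 1.087×10^3 mm⁴ = 1.087×10^-9 m⁴
Effective length L_e = K·L = 0.5 × 3.39 = 1.695 m
P_cr = π²EI / L_e² = π² × 111×10⁹ × 1.087×10^-9 / 1.695² = 414.7 N
Factor of safety n = P_cr / P = 0.41466 / 0.206 = 2.01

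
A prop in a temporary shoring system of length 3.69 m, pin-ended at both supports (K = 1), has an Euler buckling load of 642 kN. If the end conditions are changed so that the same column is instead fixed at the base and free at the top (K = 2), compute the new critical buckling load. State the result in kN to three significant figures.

P_cr ≈ 160 kN

P_cr ∝ 1/K², so P_cr,new = P_cr,old × (K_old/K_new)² = 642 × (1/2)²
= 642 × 0.2500 = 160 kN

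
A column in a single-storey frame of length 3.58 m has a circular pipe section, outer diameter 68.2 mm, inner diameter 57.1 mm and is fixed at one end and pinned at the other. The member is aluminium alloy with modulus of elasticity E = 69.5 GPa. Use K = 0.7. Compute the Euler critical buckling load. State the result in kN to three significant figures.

P_cr ≈ 59.0 kN

d_o = 68.2 mm, d_i = 57.1 mm
I = π(d_o⁴ − d_i⁴)/64 = π(68.2⁴ − 57.10⁴)/64 = 5.401×10^5 mm⁴
I = 5.401×10^5 mm⁴ = 5.401×10^-7 m⁴
Effective length L_e = K·L = 0.7 × 3.58 = 2.506 m
P_cr = π²EI / L_e² = π² × 69.5×10⁹ × 5.401×10^-7 / 2.506² = 5.900×10^4 N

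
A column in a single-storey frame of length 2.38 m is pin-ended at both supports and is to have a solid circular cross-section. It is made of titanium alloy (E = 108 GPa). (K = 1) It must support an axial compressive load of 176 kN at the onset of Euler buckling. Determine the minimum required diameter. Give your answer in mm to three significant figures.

d ≈ 66.1 mm

L_e = K·L = 1 × 2.38 = 2.380 m
Required I = P_cr·L_e²/(π²E) = 1.760×10^5 × 2.380² / (π² × 1.08×10^11) = 9.353×10^-7 m⁴
I_req = 9.353×10^5 mm⁴
Solid circle: I = πd⁴/64  ⇒  d = (64I/π)^(1/4) = (64×9.353×10^5/π)^(1/4) = 66.1 mm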